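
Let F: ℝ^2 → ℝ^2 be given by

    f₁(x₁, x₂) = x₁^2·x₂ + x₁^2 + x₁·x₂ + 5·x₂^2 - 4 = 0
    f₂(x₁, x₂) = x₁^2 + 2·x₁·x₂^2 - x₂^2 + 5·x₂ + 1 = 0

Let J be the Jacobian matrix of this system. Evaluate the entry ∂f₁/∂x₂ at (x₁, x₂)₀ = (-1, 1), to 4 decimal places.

10.0000

∂f₁/∂x₂ = x₁^2 + x₁ + 10·x₂.
At (-1, 1) this is 10.0000.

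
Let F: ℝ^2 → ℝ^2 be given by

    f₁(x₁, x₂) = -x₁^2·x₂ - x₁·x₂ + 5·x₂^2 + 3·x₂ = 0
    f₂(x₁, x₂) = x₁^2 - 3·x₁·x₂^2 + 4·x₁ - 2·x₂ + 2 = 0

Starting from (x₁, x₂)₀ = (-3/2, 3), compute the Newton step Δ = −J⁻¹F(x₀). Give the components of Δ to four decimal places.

At (-3/2, 3): F = (51.7500, 32.7500).
Jacobian J = [[-2·x₁·x₂ - x₂, -x₁^2 - x₁ + 10·x₂ + 3], [2·x₁ - 3·x₂^2 + 4, -6·x₁·x₂ - 2]].
At the point, J = [[6.0000, 32.2500], [-26.0000, 25.0000]] (det J = 988.5000).
Solving J·Δ = −F gives Δ = (-0.2403, -1.5599).

(-0.2403, -1.5599)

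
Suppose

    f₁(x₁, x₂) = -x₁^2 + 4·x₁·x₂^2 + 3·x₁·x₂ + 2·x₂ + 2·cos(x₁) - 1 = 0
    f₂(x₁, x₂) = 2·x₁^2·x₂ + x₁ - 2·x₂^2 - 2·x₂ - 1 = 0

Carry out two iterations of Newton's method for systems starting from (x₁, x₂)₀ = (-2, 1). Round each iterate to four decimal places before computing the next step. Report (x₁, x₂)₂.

At (-2, 1): F = (-17.832294, 1.0000).
Jacobian J = [[-2·x₁ + 4·x₂^2 + 3·x₂ - 2·sin(x₁), 8·x₁·x₂ + 3·x₁ + 2], [4·x₁·x₂ + 1, 2·x₁^2 - 4·x₂ - 2]].
At the point, J = [[12.818595, -20.0000], [-7.0000, 2.0000]] (det J = -114.362810).
Solving J·Δ = −F gives Δ = (-0.1370, -0.9794).
Then the next iterate is (x₁, x₂)₁ = (-2.1370, 0.0206).
Round to (-2.1370, 0.0206) and repeat: F = (-6.734127, -2.990898), J = [[6.025384, -4.763178], [0.823911, 7.051138]].
Δ = (1.3301, 0.2688), so (x₁, x₂)₂ = (-0.8069, 0.2894).

(-0.8069, 0.2894)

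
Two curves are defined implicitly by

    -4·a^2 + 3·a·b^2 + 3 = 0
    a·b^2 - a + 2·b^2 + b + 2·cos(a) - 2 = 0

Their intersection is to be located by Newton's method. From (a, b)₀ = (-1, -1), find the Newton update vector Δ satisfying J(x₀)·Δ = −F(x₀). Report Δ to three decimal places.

(0.167, 0.361)

At (-1, -1): F = (-4.000, 0.08060).
Jacobian J = [[-8·a + 3·b^2, 6·a·b], [b^2 - 2·sin(a) - 1, 2·a·b + 4·b + 1]].
At the point, J = [[11.000, 6.000], [1.68294, -1.000]] (det J = -21.09765).
Solving J·Δ = −F gives Δ = (0.167, 0.361).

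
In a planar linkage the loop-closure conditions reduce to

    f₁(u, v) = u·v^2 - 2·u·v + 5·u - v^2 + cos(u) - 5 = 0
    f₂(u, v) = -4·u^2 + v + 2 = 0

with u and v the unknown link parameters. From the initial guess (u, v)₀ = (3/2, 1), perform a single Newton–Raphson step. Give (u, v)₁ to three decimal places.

(0.932, 0.182)

At (3/2, 1): F = (0.07074, -6.000).
Jacobian J = [[v^2 - 2·v - sin(u) + 5, 2·u·v - 2·u - 2·v], [-8·u, 1]].
At the point, J = [[3.00251, -2.000], [-12.000, 1.000]] (det J = -20.99749).
Solving J·Δ = −F gives Δ = (-0.568, -0.818).
Then the next iterate is (u, v)₁ = (0.932, 0.182).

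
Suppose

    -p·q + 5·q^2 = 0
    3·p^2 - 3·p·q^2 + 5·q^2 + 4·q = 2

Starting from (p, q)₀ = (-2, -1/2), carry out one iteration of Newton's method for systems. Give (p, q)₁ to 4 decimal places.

At (-2, -1/2): F = (0.2500, 10.7500).
Jacobian J = [[-q, -p + 10·q], [6·p - 3·q^2, -6·p·q + 10·q + 4]].
At the point, J = [[0.5000, -3.0000], [-12.7500, -7.0000]] (det J = -41.7500).
Solving J·Δ = −F gives Δ = (0.7305, 0.2051).
Then the next iterate is (p, q)₁ = (-1.2695, -0.2949).

(-1.2695, -0.2949)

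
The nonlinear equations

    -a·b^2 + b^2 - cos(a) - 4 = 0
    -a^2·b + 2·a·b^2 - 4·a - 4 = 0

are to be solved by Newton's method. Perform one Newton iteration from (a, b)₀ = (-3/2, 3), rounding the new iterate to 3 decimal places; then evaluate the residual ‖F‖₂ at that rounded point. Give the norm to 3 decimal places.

At (-3/2, 3): F = (18.42926, -31.750).
Jacobian J = [[-b^2 + sin(a), -2·a·b + 2·b], [-2·a·b + 2·b^2 - 4, -a^2 + 4·a·b]].
At the point, J = [[-9.99749, 15.000], [23.000, -20.250]] (det J = -142.55073).
Solving J·Δ = −F gives Δ = (0.723, -0.747).
Then the next iterate is (a, b)₁ = (-0.777, 2.253).
Re-evaluating at (-0.777, 2.253): F = (4.30705, -10.14032), so ‖F‖₂ = 11.017.

11.017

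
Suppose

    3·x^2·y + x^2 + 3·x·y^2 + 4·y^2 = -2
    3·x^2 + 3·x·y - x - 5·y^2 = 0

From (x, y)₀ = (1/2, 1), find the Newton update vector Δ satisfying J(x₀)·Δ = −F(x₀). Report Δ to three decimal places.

(-0.288, -0.552)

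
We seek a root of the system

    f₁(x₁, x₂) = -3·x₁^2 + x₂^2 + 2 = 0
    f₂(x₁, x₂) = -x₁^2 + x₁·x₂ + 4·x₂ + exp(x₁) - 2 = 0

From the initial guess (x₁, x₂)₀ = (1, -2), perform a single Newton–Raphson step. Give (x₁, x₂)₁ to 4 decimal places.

At (1, -2): F = (3.0000, -10.281718).
Jacobian J = [[-6·x₁, 2·x₂], [-2·x₁ + x₂ + exp(x₁), x₁ + 4]].
At the point, J = [[-6.0000, -4.0000], [-1.281718, 5.0000]] (det J = -35.126873).
Solving J·Δ = −F gives Δ = (-0.7438, 1.8657).
Then the next iterate is (x₁, x₂)₁ = (0.2562, -0.1343).

(0.2562, -0.1343)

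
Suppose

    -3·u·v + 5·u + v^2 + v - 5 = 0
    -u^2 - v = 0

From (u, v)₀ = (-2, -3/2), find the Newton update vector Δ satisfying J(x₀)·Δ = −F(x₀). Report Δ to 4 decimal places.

At (-2, -3/2): F = (-23.2500, -2.5000).
Jacobian J = [[-3·v + 5, -3·u + 2·v + 1], [-2·u, -1]].
At the point, J = [[9.5000, 4.0000], [4.0000, -1.0000]] (det J = -25.5000).
Solving J·Δ = −F gives Δ = (1.3039, 2.7157).

(1.3039, 2.7157)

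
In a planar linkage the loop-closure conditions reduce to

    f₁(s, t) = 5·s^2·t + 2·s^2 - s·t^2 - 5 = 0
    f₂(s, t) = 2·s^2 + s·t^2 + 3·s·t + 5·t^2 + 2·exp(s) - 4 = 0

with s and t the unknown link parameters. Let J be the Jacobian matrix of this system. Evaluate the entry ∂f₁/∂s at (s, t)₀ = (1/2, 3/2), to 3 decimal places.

7.250

∂f₁/∂s = 10·s·t + 4·s - t^2.
At (1/2, 3/2) this is 7.250.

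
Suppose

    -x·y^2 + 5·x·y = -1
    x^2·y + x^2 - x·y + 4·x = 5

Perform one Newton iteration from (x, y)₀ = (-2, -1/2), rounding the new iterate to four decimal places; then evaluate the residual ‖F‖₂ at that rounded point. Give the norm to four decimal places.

66.8826

At (-2, -1/2): F = (6.5000, -12.0000).
Jacobian J = [[-y^2 + 5·y, -2·x·y + 5·x], [2·x·y + 2·x - y + 4, x^2 - x]].
At the point, J = [[-2.7500, -12.0000], [2.5000, 6.0000]] (det J = 13.5000).
Solving J·Δ = −F gives Δ = (7.7778, -1.2407).
Then the next iterate is (x, y)₁ = (5.7778, -1.7407).
Re-evaluating at (5.7778, -1.7407): F = (-66.794027, 3.441848), so ‖F‖₂ = 66.8826.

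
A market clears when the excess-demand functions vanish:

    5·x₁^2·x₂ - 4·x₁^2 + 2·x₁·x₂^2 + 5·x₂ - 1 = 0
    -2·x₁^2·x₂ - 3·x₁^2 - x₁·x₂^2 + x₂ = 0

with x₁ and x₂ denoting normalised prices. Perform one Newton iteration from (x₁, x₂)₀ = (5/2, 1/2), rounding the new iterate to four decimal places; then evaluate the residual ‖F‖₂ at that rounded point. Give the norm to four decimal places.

At (5/2, 1/2): F = (-6.6250, -25.1250).
Jacobian J = [[10·x₁·x₂ - 8·x₁ + 2·x₂^2, 5·x₁^2 + 4·x₁·x₂ + 5], [-4·x₁·x₂ - 6·x₁ - x₂^2, -2·x₁^2 - 2·x₁·x₂ + 1]].
At the point, J = [[-7.0000, 41.2500], [-20.2500, -14.0000]] (det J = 933.3125).
Solving J·Δ = −F gives Δ = (-1.2098, -0.0447).
Then the next iterate is (x₁, x₂)₁ = (1.2902, 0.4553).
Re-evaluating at (1.2902, 0.4553): F = (-1.057554, -6.321803), so ‖F‖₂ = 6.4097.

6.4097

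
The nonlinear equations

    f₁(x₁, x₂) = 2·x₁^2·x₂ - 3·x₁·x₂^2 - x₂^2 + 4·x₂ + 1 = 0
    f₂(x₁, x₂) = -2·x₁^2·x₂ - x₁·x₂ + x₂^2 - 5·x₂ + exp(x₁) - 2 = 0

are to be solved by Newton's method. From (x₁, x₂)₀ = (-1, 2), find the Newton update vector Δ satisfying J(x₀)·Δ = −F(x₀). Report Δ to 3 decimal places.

(1.889, 1.199)

At (-1, 2): F = (21.000, -9.63212).
Jacobian J = [[4·x₁·x₂ - 3·x₂^2, 2·x₁^2 - 6·x₁·x₂ - 2·x₂ + 4], [-4·x₁·x₂ - x₂ + exp(x₁), -2·x₁^2 - x₁ + 2·x₂ - 5]].
At the point, J = [[-20.000, 14.000], [6.36788, -2.000]] (det J = -49.15031).
Solving J·Δ = −F gives Δ = (1.889, 1.199).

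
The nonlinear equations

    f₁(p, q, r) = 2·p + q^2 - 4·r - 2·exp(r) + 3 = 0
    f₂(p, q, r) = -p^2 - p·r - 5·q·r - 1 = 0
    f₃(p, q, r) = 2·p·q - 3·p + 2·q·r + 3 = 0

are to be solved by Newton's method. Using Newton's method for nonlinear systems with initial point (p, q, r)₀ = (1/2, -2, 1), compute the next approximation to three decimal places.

(0.455, -1.246, 0.519)

At (1/2, -2, 1): F = (-1.43656, 8.250, -4.500).
Jacobian J = [[2, 2·q, -2·exp(r) - 4], [-2·p - r, -5·r, -p - 5·q], [2·q - 3, 2·p + 2·r, 2·q]].
At the point, J = [[2.000, -4.000, -9.43656], [-2.000, -5.000, 9.500], [-7.000, 3.000, -4.000]] (det J = 667.89911).
Solving J·Δ = −F gives Δ = (-0.045, 0.754, -0.481).
Then the next iterate is (p, q, r)₁ = (0.455, -1.246, 0.519).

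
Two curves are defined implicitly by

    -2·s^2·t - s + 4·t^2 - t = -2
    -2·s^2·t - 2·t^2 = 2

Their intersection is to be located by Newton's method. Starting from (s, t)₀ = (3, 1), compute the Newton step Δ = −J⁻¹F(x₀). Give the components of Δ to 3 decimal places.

At (3, 1): F = (-16.000, -22.000).
Jacobian J = [[-4·s·t - 1, -2·s^2 + 8·t - 1], [-4·s·t, -2·s^2 - 4·t]].
At the point, J = [[-13.000, -11.000], [-12.000, -22.000]] (det J = 154.000).
Solving J·Δ = −F gives Δ = (-0.714, -0.610).

(-0.714, -0.610)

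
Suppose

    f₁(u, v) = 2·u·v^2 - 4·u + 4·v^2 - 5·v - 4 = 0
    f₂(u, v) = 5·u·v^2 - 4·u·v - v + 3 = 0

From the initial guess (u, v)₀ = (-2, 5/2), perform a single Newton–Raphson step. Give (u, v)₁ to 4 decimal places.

At (-2, 5/2): F = (-8.5000, -42.0000).
Jacobian J = [[2·v^2 - 4, 4·u·v + 8·v - 5], [5·v^2 - 4·v, 10·u·v - 4·u - 1]].
At the point, J = [[8.5000, -5.0000], [21.2500, -43.0000]] (det J = -259.2500).
Solving J·Δ = −F gives Δ = (0.5998, -0.6803).
Then the next iterate is (u, v)₁ = (-1.4002, 1.8197).

(-1.4002, 1.8197)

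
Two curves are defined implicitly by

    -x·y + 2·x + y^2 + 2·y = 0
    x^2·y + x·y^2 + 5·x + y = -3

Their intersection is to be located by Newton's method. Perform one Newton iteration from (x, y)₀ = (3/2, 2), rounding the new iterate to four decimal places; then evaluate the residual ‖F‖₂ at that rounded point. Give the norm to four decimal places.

9.1564

At (3/2, 2): F = (8.0000, 23.0000).
Jacobian J = [[-y + 2, -x + 2·y + 2], [2·x·y + y^2 + 5, x^2 + 2·x·y + 1]].
At the point, J = [[0.0000, 4.5000], [15.0000, 9.2500]] (det J = -67.5000).
Solving J·Δ = −F gives Δ = (-0.4370, -1.7778).
Then the next iterate is (x, y)₁ = (1.0630, 0.2222).
Re-evaluating at (1.0630, 0.2222): F = (2.383574, 8.840762), so ‖F‖₂ = 9.1564.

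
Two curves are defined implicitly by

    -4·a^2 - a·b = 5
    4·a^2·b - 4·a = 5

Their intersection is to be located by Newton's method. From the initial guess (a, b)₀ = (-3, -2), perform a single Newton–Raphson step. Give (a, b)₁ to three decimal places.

(-1.138, -2.470)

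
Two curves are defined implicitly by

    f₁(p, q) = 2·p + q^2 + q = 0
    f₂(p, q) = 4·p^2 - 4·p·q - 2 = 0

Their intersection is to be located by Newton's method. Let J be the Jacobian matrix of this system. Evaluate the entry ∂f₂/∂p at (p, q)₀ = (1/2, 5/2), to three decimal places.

-6.000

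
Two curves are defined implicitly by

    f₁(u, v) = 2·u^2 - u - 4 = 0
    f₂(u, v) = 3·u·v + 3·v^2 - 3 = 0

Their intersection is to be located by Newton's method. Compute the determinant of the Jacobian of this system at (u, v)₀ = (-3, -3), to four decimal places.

351.0000

J = [[4·u - 1, 0], [3·v, 3·u + 6·v]].
At the point, J = [[-13.0000, 0.0000], [-9.0000, -27.0000]].
det J = 351.0000.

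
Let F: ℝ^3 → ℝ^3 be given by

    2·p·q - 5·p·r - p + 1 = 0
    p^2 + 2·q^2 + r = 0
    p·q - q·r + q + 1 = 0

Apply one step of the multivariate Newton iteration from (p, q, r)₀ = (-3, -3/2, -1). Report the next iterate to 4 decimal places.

(-1.4592, -0.9133, -0.7347)

At (-3, -3/2, -1): F = (-2.0000, 12.5000, 2.5000).
Jacobian J = [[2·q - 5·r - 1, 2·p, -5·p], [2·p, 4·q, 1], [q, p - r + 1, -q]].
At the point, J = [[1.0000, -6.0000, 15.0000], [-6.0000, -6.0000, 1.0000], [-1.5000, -1.0000, 1.5000]] (det J = -98.0000).
Solving J·Δ = −F gives Δ = (1.5408, 0.5867, 0.2653).
Then the next iterate is (p, q, r)₁ = (-1.4592, -0.9133, -0.7347).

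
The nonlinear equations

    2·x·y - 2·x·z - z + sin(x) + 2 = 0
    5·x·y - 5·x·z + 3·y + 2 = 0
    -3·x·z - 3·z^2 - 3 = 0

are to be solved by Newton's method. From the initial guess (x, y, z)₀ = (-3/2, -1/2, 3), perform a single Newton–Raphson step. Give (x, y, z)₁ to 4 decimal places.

(-0.6593, -0.7961, 1.2173)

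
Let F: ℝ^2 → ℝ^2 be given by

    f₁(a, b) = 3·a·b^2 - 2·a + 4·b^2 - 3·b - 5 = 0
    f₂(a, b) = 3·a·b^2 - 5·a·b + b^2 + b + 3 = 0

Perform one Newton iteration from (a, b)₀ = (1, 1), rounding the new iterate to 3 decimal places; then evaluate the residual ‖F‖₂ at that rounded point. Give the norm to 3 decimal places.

1.389

At (1, 1): F = (-3.000, 3.000).
Jacobian J = [[3·b^2 - 2, 6·a·b + 8·b - 3], [3·b^2 - 5·b, 6·a·b - 5·a + 2·b + 1]].
At the point, J = [[1.000, 11.000], [-2.000, 4.000]] (det J = 26.000).
Solving J·Δ = −F gives Δ = (1.731, 0.115).
Then the next iterate is (a, b)₁ = (2.731, 1.115).
Re-evaluating at (2.731, 1.115): F = (1.35164, 0.31864), so ‖F‖₂ = 1.389.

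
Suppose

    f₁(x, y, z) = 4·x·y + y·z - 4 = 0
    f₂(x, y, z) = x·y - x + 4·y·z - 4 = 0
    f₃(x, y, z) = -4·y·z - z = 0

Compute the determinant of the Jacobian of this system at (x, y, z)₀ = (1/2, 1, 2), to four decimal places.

-42.0000

J = [[4·y, 4·x + z, y], [y - 1, x + 4·z, 4·y], [0, -4·z, -4·y - 1]].
At the point, J = [[4.0000, 4.0000, 1.0000], [0.0000, 8.5000, 4.0000], [0.0000, -8.0000, -5.0000]].
det J = -42.0000.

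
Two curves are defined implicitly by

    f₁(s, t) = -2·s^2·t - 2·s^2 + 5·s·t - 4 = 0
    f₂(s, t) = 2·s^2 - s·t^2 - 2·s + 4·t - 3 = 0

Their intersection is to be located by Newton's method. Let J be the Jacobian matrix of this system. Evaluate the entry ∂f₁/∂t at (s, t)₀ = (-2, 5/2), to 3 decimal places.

∂f₁/∂t = -2·s^2 + 5·s.
At (-2, 5/2) this is -18.000.

-18.000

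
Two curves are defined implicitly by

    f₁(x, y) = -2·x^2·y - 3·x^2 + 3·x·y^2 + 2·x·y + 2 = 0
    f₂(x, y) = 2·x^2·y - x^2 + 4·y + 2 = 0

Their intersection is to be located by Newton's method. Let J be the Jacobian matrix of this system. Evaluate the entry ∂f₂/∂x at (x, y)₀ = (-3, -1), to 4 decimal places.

18.0000

∂f₂/∂x = 4·x·y - 2·x.
At (-3, -1) this is 18.0000.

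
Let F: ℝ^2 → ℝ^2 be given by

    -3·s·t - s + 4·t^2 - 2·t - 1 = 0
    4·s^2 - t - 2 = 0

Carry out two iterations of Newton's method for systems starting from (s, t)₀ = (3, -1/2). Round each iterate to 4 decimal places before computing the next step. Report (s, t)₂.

(0.9167, -0.3324)

At (3, -1/2): F = (2.5000, 34.5000).
Jacobian J = [[-3·t - 1, -3·s + 8·t - 2], [8·s, -1]].
At the point, J = [[0.5000, -15.0000], [24.0000, -1.0000]] (det J = 359.5000).
Solving J·Δ = −F gives Δ = (-1.4325, 0.1189).
Then the next iterate is (s, t)₁ = (1.5675, -0.3811).
Round to (1.5675, -0.3811) and repeat: F = (0.567772, 8.209325), J = [[0.1433, -9.7513], [12.5400, -1.0000]].
Δ = (-0.6508, 0.0487), so (s, t)₂ = (0.9167, -0.3324).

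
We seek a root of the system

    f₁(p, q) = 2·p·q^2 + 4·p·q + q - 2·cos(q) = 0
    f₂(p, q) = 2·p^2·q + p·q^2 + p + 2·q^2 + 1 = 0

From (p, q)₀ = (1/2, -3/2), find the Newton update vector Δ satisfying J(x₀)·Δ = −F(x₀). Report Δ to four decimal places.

(-2.6783, 0.8151)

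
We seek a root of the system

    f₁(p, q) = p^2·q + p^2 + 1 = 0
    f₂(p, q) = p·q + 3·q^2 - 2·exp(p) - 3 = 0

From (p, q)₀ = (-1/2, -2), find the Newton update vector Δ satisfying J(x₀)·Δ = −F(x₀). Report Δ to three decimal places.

(-0.989, 0.957)

At (-1/2, -2): F = (0.750, 8.78694).
Jacobian J = [[2·p·q + 2·p, p^2], [q - 2·exp(p), p + 6·q]].
At the point, J = [[1.000, 0.250], [-3.21306, -12.500]] (det J = -11.69673).
Solving J·Δ = −F gives Δ = (-0.989, 0.957).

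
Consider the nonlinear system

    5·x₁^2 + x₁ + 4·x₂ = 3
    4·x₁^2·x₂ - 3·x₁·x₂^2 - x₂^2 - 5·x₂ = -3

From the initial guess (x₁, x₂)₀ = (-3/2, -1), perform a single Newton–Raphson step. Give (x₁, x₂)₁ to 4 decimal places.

(1.5417, 8.9583)

At (-3/2, -1): F = (2.7500, 2.5000).
Jacobian J = [[10·x₁ + 1, 4], [8·x₁·x₂ - 3·x₂^2, 4·x₁^2 - 6·x₁·x₂ - 2·x₂ - 5]].
At the point, J = [[-14.0000, 4.0000], [9.0000, -3.0000]] (det J = 6.0000).
Solving J·Δ = −F gives Δ = (3.0417, 9.9583).
Then the next iterate is (x₁, x₂)₁ = (1.5417, 8.9583).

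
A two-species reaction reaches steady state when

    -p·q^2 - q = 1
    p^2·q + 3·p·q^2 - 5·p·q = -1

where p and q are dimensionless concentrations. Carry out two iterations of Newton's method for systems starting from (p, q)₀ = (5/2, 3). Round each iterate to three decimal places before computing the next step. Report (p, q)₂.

At (5/2, 3): F = (-26.500, 49.750).
Jacobian J = [[-q^2, -2·p·q - 1], [2·p·q + 3·q^2 - 5·q, p^2 + 6·p·q - 5·p]].
At the point, J = [[-9.000, -16.000], [27.000, 38.750]] (det J = 83.250).
Solving J·Δ = −F gives Δ = (2.773, -3.216).
Then the next iterate is (p, q)₁ = (5.273, -0.216).
Round to (5.273, -0.216) and repeat: F = (-1.03002, 1.42711), J = [[-0.04666, 1.27794], [-1.05797, -5.39428]].
Δ = (-2.327, 0.721), so (p, q)₂ = (2.946, 0.505).

(2.946, 0.505)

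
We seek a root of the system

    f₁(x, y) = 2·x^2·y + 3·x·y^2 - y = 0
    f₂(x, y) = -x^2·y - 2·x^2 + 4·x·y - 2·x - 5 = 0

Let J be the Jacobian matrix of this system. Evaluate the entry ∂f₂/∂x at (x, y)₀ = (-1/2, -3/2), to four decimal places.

-7.5000

∂f₂/∂x = -2·x·y - 4·x + 4·y - 2.
At (-1/2, -3/2) this is -7.5000.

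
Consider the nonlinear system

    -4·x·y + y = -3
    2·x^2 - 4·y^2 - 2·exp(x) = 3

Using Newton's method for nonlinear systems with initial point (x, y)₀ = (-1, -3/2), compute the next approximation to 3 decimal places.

(-0.997, -0.604)

At (-1, -3/2): F = (-4.500, -10.73576).
Jacobian J = [[-4·y, -4·x + 1], [4·x - 2·exp(x), -8·y]].
At the point, J = [[6.000, 5.000], [-4.73576, 12.000]] (det J = 95.67879).
Solving J·Δ = −F gives Δ = (0.003, 0.896).
Then the next iterate is (x, y)₁ = (-0.997, -0.604).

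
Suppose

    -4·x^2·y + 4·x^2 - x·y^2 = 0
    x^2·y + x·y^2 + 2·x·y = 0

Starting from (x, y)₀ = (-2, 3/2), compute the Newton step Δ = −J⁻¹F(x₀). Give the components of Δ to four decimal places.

At (-2, 3/2): F = (-3.5000, -4.5000).
Jacobian J = [[-8·x·y + 8·x - y^2, -4·x^2 - 2·x·y], [2·x·y + y^2 + 2·y, x^2 + 2·x·y + 2·x]].
At the point, J = [[5.7500, -10.0000], [-0.7500, -6.0000]] (det J = -42.0000).
Solving J·Δ = −F gives Δ = (-0.5714, -0.6786).

(-0.5714, -0.6786)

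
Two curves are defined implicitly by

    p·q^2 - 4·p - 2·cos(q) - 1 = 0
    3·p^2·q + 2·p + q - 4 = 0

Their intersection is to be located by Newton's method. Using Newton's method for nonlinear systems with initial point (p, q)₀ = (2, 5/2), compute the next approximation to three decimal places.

(1.096, 2.226)

At (2, 5/2): F = (5.10229, 32.500).
Jacobian J = [[q^2 - 4, 2·p·q + 2·sin(q)], [6·p·q + 2, 3·p^2 + 1]].
At the point, J = [[2.250, 11.19694], [32.000, 13.000]] (det J = -329.05222).
Solving J·Δ = −F gives Δ = (-0.904, -0.274).
Then the next iterate is (p, q)₁ = (1.096, 2.226).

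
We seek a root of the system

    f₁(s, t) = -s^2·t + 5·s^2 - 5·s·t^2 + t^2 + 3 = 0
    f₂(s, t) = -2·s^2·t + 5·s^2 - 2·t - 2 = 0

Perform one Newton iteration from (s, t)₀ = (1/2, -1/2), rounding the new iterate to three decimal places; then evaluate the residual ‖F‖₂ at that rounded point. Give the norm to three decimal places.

At (1/2, -1/2): F = (4.000, 0.500).
Jacobian J = [[-2·s·t + 10·s - 5·t^2, -s^2 - 10·s·t + 2·t], [-4·s·t + 10·s, -2·s^2 - 2]].
At the point, J = [[4.250, 1.250], [6.000, -2.500]] (det J = -18.125).
Solving J·Δ = −F gives Δ = (-0.586, -1.207).
Then the next iterate is (s, t)₁ = (-0.086, -1.707).
Re-evaluating at (-0.086, -1.707): F = (7.21641, 1.47623), so ‖F‖₂ = 7.366.

7.366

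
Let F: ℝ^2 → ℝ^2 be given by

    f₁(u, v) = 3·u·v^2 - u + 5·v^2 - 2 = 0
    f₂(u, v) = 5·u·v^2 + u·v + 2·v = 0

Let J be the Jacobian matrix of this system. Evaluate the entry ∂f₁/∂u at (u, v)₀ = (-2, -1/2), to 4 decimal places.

-0.2500

∂f₁/∂u = 3·v^2 - 1.
At (-2, -1/2) this is -0.2500.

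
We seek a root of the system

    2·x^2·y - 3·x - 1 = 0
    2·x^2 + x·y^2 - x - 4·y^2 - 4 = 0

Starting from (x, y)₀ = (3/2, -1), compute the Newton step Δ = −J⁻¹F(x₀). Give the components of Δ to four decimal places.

(-0.4757, 1.2708)

At (3/2, -1): F = (-10.0000, -3.5000).
Jacobian J = [[4·x·y - 3, 2·x^2], [4·x + y^2 - 1, 2·x·y - 8·y]].
At the point, J = [[-9.0000, 4.5000], [6.0000, 5.0000]] (det J = -72.0000).
Solving J·Δ = −F gives Δ = (-0.4757, 1.2708).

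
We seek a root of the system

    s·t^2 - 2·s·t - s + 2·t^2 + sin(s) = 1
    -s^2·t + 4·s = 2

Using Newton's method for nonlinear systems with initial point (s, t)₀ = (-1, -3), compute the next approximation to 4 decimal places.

(-1.6281, -4.7437)

At (-1, -3): F = (2.158529, -3.0000).
Jacobian J = [[t^2 - 2·t + cos(s) - 1, 2·s·t - 2·s + 4·t], [-2·s·t + 4, -s^2]].
At the point, J = [[14.540302, -4.0000], [-2.0000, -1.0000]] (det J = -22.540302).
Solving J·Δ = −F gives Δ = (-0.6281, -1.7437).
Then the next iterate is (s, t)₁ = (-1.6281, -4.7437).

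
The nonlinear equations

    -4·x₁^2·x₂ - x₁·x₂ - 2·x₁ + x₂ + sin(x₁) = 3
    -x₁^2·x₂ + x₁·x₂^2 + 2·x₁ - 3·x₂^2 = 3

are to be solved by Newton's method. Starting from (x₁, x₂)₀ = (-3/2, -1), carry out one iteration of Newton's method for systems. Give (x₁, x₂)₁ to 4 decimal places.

At (-3/2, -1): F = (5.502505, -8.2500).
Jacobian J = [[-8·x₁·x₂ - x₂ + cos(x₁) - 2, -4·x₁^2 - x₁ + 1], [-2·x₁·x₂ + x₂^2 + 2, -x₁^2 + 2·x₁·x₂ - 6·x₂]].
At the point, J = [[-12.929263, -6.5000], [0.0000, 6.7500]] (det J = -87.272524).
Solving J·Δ = −F gives Δ = (-0.1889, 1.2222).
Then the next iterate is (x₁, x₂)₁ = (-1.6889, 0.2222).

(-1.6889, 0.2222)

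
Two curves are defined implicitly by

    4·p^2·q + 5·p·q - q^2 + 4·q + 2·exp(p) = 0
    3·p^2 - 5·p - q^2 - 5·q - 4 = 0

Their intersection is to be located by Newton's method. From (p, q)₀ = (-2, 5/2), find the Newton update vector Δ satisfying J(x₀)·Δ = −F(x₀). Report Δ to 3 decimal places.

At (-2, 5/2): F = (19.02067, -0.750).
Jacobian J = [[8·p·q + 5·q + 2·exp(p), 4·p^2 + 5·p - 2·q + 4], [6·p - 5, -2·q - 5]].
At the point, J = [[-27.22933, 5.000], [-17.000, -10.000]] (det J = 357.29329).
Solving J·Δ = −F gives Δ = (0.522, -0.962).

(0.522, -0.962)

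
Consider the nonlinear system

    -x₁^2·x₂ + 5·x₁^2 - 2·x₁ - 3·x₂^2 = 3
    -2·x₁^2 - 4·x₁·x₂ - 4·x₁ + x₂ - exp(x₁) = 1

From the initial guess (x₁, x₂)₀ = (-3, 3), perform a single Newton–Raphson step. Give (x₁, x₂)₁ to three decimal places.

(-0.307, 1.381)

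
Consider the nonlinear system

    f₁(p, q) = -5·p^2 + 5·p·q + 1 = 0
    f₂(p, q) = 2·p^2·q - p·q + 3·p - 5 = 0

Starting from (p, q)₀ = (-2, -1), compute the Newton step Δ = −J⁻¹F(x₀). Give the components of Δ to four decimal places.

(1.1111, 0.7667)

At (-2, -1): F = (-9.0000, -21.0000).
Jacobian J = [[-10·p + 5·q, 5·p], [4·p·q - q + 3, 2·p^2 - p]].
At the point, J = [[15.0000, -10.0000], [12.0000, 10.0000]] (det J = 270.0000).
Solving J·Δ = −F gives Δ = (1.1111, 0.7667).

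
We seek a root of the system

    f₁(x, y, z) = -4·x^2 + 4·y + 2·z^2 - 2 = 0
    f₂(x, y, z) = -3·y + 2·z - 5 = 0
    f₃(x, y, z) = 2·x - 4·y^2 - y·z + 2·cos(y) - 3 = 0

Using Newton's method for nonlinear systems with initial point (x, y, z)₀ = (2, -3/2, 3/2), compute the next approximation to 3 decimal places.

(0.851, -0.837, 1.245)

At (2, -3/2, 3/2): F = (-19.500, 2.500, -5.60853).
Jacobian J = [[-8·x, 4, 4·z], [0, -3, 2], [2, -8·y - z - 2·sin(y), -y]].
At the point, J = [[-16.000, 4.000, 6.000], [0.000, -3.000, 2.000], [2.000, 12.49499, 1.500]] (det J = 523.83968).
Solving J·Δ = −F gives Δ = (-1.149, 0.663, -0.255).
Then the next iterate is (x, y, z)₁ = (0.851, -0.837, 1.245).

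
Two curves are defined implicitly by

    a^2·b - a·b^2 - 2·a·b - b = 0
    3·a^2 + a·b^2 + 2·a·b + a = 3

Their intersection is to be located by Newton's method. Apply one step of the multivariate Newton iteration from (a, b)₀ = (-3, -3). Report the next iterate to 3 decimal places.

(-1.935, -2.758)

At (-3, -3): F = (-15.000, 12.000).
Jacobian J = [[2·a·b - b^2 - 2·b, a^2 - 2·a·b - 2·a - 1], [6·a + b^2 + 2·b + 1, 2·a·b + 2·a]].
At the point, J = [[15.000, -4.000], [-14.000, 12.000]] (det J = 124.000).
Solving J·Δ = −F gives Δ = (1.065, 0.242).
Then the next iterate is (a, b)₁ = (-1.935, -2.758).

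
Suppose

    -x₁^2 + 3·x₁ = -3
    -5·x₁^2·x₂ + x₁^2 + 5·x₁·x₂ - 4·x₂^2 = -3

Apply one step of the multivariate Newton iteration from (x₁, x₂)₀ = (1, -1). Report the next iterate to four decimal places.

(-4.0000, 3.3750)

At (1, -1): F = (5.0000, 0.0000).
Jacobian J = [[-2·x₁ + 3, 0], [-10·x₁·x₂ + 2·x₁ + 5·x₂, -5·x₁^2 + 5·x₁ - 8·x₂]].
At the point, J = [[1.0000, 0.0000], [7.0000, 8.0000]] (det J = 8.0000).
Solving J·Δ = −F gives Δ = (-5.0000, 4.3750).
Then the next iterate is (x₁, x₂)₁ = (-4.0000, 3.3750).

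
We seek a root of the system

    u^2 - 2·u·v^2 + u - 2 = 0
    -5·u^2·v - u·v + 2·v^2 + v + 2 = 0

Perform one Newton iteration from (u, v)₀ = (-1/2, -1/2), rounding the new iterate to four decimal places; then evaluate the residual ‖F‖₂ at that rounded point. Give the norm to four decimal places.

680.2765

At (-1/2, -1/2): F = (-2.0000, 2.3750).
Jacobian J = [[2·u - 2·v^2 + 1, -4·u·v], [-10·u·v - v, -5·u^2 - u + 4·v + 1]].
At the point, J = [[-0.5000, -1.0000], [-2.0000, -1.7500]] (det J = -1.1250).
Solving J·Δ = −F gives Δ = (5.2222, -4.6111).
Then the next iterate is (u, v)₁ = (4.7222, -5.1111).
Re-evaluating at (4.7222, -5.1111): F = (-221.697930, 643.137734), so ‖F‖₂ = 680.2765.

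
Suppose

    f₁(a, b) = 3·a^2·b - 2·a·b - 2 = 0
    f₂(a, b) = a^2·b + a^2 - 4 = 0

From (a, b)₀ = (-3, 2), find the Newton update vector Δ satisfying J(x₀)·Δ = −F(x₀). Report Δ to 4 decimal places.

(0.7821, -0.9915)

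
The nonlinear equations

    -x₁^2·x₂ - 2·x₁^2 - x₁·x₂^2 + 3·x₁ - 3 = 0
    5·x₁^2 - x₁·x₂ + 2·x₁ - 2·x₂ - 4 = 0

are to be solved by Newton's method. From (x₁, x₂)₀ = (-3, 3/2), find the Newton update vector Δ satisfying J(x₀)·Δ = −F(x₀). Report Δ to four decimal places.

At (-3, 3/2): F = (-36.7500, 36.5000).
Jacobian J = [[-2·x₁·x₂ - 4·x₁ - x₂^2 + 3, -x₁^2 - 2·x₁·x₂], [10·x₁ - x₂ + 2, -x₁ - 2]].
At the point, J = [[21.7500, 0.0000], [-29.5000, 1.0000]] (det J = 21.7500).
Solving J·Δ = −F gives Δ = (1.6897, 13.3448).

(1.6897, 13.3448)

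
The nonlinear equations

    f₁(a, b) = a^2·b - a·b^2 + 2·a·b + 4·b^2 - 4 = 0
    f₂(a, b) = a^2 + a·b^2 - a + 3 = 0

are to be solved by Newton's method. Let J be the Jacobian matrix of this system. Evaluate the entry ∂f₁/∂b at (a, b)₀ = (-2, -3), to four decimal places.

∂f₁/∂b = a^2 - 2·a·b + 2·a + 8·b.
At (-2, -3) this is -36.0000.

-36.0000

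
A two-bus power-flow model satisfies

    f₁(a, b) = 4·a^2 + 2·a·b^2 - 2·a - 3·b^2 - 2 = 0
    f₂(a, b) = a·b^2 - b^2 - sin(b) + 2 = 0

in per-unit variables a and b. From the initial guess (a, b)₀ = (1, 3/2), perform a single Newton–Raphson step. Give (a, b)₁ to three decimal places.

At (1, 3/2): F = (-2.250, 1.00251).
Jacobian J = [[8·a + 2·b^2 - 2, 4·a·b - 6·b], [b^2, 2·a·b - 2·b - cos(b)]].
At the point, J = [[10.500, -3.000], [2.250, -0.07074]] (det J = 6.00726).
Solving J·Δ = −F gives Δ = (-0.527, -2.595).
Then the next iterate is (a, b)₁ = (0.473, -1.095).

(0.473, -1.095)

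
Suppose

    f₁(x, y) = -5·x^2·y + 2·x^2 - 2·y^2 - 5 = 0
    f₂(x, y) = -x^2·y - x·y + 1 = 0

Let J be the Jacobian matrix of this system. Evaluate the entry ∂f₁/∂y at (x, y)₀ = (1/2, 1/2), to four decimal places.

∂f₁/∂y = -5·x^2 - 4·y.
At (1/2, 1/2) this is -3.2500.

-3.2500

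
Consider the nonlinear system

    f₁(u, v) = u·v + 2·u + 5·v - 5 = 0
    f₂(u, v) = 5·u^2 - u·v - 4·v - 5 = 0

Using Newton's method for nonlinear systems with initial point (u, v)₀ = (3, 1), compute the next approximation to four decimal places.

(1.7075, 0.3597)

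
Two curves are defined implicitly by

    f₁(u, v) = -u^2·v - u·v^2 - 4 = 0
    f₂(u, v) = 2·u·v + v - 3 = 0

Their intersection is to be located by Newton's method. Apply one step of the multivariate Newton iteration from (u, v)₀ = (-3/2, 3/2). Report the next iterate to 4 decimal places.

(0.4111, 1.3667)

At (-3/2, 3/2): F = (-4.0000, -6.0000).
Jacobian J = [[-2·u·v - v^2, -u^2 - 2·u·v], [2·v, 2·u + 1]].
At the point, J = [[2.2500, 2.2500], [3.0000, -2.0000]] (det J = -11.2500).
Solving J·Δ = −F gives Δ = (1.9111, -0.1333).
Then the next iterate is (u, v)₁ = (0.4111, 1.3667).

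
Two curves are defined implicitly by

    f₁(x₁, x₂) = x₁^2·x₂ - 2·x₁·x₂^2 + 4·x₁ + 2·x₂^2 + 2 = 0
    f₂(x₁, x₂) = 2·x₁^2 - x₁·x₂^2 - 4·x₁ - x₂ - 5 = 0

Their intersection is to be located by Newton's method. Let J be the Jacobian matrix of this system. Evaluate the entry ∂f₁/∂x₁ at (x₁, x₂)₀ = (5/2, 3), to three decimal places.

∂f₁/∂x₁ = 2·x₁·x₂ - 2·x₂^2 + 4.
At (5/2, 3) this is 1.000.

1.000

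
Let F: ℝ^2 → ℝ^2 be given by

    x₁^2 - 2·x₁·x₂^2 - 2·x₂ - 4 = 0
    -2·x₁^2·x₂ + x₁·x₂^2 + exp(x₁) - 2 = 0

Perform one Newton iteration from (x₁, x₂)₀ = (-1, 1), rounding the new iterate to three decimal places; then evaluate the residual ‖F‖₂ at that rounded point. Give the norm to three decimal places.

At (-1, 1): F = (-3.000, -4.63212).
Jacobian J = [[2·x₁ - 2·x₂^2, -4·x₁·x₂ - 2], [-4·x₁·x₂ + x₂^2 + exp(x₁), -2·x₁^2 + 2·x₁·x₂]].
At the point, J = [[-4.000, 2.000], [5.36788, -4.000]] (det J = 5.26424).
Solving J·Δ = −F gives Δ = (-4.039, -6.579).
Then the next iterate is (x₁, x₂)₁ = (-5.039, -5.579).
Re-evaluating at (-5.039, -5.579): F = (346.22970, 124.48498), so ‖F‖₂ = 367.929.

367.929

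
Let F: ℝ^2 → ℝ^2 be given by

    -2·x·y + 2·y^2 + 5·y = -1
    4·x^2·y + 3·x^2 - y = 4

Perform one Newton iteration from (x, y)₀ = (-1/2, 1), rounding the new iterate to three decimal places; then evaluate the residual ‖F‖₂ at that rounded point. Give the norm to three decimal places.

At (-1/2, 1): F = (9.000, -3.250).
Jacobian J = [[-2·y, -2·x + 4·y + 5], [8·x·y + 6·x, 4·x^2 - 1]].
At the point, J = [[-2.000, 10.000], [-7.000, 0.000]] (det J = 70.000).
Solving J·Δ = −F gives Δ = (-0.464, -0.993).
Then the next iterate is (x, y)₁ = (-0.964, 0.007).
Re-evaluating at (-0.964, 0.007): F = (1.04859, -1.19309), so ‖F‖₂ = 1.588.

1.588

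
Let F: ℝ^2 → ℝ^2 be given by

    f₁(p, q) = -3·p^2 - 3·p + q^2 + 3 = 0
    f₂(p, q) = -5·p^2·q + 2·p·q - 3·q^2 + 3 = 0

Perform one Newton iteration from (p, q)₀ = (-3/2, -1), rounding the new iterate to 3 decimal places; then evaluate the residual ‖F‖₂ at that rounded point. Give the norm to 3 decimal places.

2.570

At (-3/2, -1): F = (1.750, 14.250).
Jacobian J = [[-6·p - 3, 2·q], [-10·p·q + 2·q, -5·p^2 + 2·p - 6·q]].
At the point, J = [[6.000, -2.000], [-17.000, -8.250]] (det J = -83.500).
Solving J·Δ = −F gives Δ = (0.168, 1.380).
Then the next iterate is (p, q)₁ = (-1.332, 0.380).
Re-evaluating at (-1.332, 0.380): F = (1.81773, -1.81655), so ‖F‖₂ = 2.570.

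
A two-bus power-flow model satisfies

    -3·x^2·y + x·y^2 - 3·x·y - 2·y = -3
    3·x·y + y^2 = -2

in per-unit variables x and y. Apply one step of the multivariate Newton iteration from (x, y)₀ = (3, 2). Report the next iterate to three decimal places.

(2.500, 0.385)

At (3, 2): F = (-61.000, 24.000).
Jacobian J = [[-6·x·y + y^2 - 3·y, -3·x^2 + 2·x·y - 3·x - 2], [3·y, 3·x + 2·y]].
At the point, J = [[-38.000, -26.000], [6.000, 13.000]] (det J = -338.000).
Solving J·Δ = −F gives Δ = (-0.500, -1.615).
Then the next iterate is (x, y)₁ = (2.500, 0.385).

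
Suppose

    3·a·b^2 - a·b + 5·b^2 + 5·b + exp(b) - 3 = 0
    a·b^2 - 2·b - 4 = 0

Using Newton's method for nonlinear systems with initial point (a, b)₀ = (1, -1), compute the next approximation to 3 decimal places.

(-2.916, -2.229)

At (1, -1): F = (1.36788, -1.000).
Jacobian J = [[3·b^2 - b, 6·a·b - a + 10·b + exp(b) + 5], [b^2, 2·a·b - 2]].
At the point, J = [[4.000, -11.63212], [1.000, -4.000]] (det J = -4.36788).
Solving J·Δ = −F gives Δ = (-3.916, -1.229).
Then the next iterate is (a, b)₁ = (-2.916, -2.229).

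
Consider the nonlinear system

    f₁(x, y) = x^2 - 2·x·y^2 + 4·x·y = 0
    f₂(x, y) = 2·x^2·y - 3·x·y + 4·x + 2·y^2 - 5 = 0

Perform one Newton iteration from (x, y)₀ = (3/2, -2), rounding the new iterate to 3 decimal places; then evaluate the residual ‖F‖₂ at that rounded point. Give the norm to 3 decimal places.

5.416

At (3/2, -2): F = (-21.750, 9.000).
Jacobian J = [[2·x - 2·y^2 + 4·y, -4·x·y + 4·x], [4·x·y - 3·y + 4, 2·x^2 - 3·x + 4·y]].
At the point, J = [[-13.000, 18.000], [-2.000, -8.000]] (det J = 140.000).
Solving J·Δ = −F gives Δ = (-0.086, 1.146).
Then the next iterate is (x, y)₁ = (1.414, -0.854).
Re-evaluating at (1.414, -0.854): F = (-4.89333, 2.32233), so ‖F‖₂ = 5.416.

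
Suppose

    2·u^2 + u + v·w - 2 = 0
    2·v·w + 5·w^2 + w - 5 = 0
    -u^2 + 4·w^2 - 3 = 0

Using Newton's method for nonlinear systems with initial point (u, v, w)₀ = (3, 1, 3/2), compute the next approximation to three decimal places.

(1.542, 0.292, 1.021)

At (3, 1, 3/2): F = (20.500, 10.750, -3.000).
Jacobian J = [[4·u + 1, w, v], [0, 2·w, 2·v + 10·w + 1], [-2·u, 0, 8·w]].
At the point, J = [[13.000, 1.500, 1.000], [0.000, 3.000, 18.000], [-6.000, 0.000, 12.000]] (det J = 324.000).
Solving J·Δ = −F gives Δ = (-1.458, -0.708, -0.479).
Then the next iterate is (u, v, w)₁ = (1.542, 0.292, 1.021).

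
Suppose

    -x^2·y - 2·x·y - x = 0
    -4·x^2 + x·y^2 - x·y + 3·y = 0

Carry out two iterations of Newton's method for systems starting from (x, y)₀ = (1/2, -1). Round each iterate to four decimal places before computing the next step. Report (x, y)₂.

At (1/2, -1): F = (0.7500, -3.0000).
Jacobian J = [[-2·x·y - 2·y - 1, -x^2 - 2·x], [-8·x + y^2 - y, 2·x·y - x + 3]].
At the point, J = [[2.0000, -1.2500], [-2.0000, 1.5000]] (det J = 0.5000).
Solving J·Δ = −F gives Δ = (5.2500, 9.0000).
Then the next iterate is (x, y)₁ = (5.7500, 8.0000).
Round to (5.7500, 8.0000) and repeat: F = (-362.2500, 213.7500), J = [[-109.0000, -44.5625], [10.0000, 89.2500]].
Δ = (-2.4568, -2.1197), so (x, y)₂ = (3.2932, 5.8803).

(3.2932, 5.8803)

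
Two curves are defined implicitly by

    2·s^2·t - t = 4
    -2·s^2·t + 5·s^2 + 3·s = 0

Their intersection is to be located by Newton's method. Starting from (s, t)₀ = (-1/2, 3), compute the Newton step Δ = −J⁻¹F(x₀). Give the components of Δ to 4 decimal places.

(-0.3750, -6.5000)

At (-1/2, 3): F = (-5.5000, -1.7500).
Jacobian J = [[4·s·t, 2·s^2 - 1], [-4·s·t + 10·s + 3, -2·s^2]].
At the point, J = [[-6.0000, -0.5000], [4.0000, -0.5000]] (det J = 5.0000).
Solving J·Δ = −F gives Δ = (-0.3750, -6.5000).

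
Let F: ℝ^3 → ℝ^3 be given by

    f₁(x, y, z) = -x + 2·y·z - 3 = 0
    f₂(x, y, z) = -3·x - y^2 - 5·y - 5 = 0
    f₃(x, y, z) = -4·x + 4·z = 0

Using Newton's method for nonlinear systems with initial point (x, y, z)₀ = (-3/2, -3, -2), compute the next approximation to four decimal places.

At (-3/2, -3, -2): F = (10.5000, 5.5000, -2.0000).
Jacobian J = [[-1, 2·z, 2·y], [-3, -2·y - 5, 0], [-4, 0, 4]].
At the point, J = [[-1.0000, -4.0000, -6.0000], [-3.0000, 1.0000, 0.0000], [-4.0000, 0.0000, 4.0000]] (det J = -76.0000).
Solving J·Δ = −F gives Δ = (1.5526, -0.8421, 2.0526).
Then the next iterate is (x, y, z)₁ = (0.0526, -3.8421, 0.0526).

(0.0526, -3.8421, 0.0526)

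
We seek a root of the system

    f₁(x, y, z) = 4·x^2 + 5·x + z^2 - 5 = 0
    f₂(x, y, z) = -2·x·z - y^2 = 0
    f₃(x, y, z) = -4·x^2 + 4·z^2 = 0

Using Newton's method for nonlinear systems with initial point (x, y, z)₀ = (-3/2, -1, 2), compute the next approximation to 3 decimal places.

(-1.625, -3.234, 1.656)

At (-3/2, -1, 2): F = (0.500, 5.000, 7.000).
Jacobian J = [[8·x + 5, 0, 2·z], [-2·z, -2·y, -2·x], [-8·x, 0, 8·z]].
At the point, J = [[-7.000, 0.000, 4.000], [-4.000, 2.000, 3.000], [12.000, 0.000, 16.000]] (det J = -320.000).
Solving J·Δ = −F gives Δ = (-0.125, -2.234, -0.344).
Then the next iterate is (x, y, z)₁ = (-1.625, -3.234, 1.656).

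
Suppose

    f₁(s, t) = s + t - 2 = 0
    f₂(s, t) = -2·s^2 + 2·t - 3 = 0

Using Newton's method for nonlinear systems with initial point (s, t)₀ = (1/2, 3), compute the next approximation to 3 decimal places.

(0.375, 1.625)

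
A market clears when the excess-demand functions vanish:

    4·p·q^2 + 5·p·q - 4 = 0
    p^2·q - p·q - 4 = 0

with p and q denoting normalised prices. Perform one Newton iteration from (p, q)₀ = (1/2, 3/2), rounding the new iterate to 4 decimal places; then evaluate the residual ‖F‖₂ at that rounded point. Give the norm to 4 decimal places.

8820.9476

At (1/2, 3/2): F = (4.2500, -4.3750).
Jacobian J = [[4·q^2 + 5·q, 8·p·q + 5·p], [2·p·q - q, p^2 - p]].
At the point, J = [[16.5000, 8.5000], [0.0000, -0.2500]] (det J = -4.1250).
Solving J·Δ = −F gives Δ = (8.7576, -17.5000).
Then the next iterate is (p, q)₁ = (9.2576, -16.0000).
Re-evaluating at (9.2576, -16.0000): F = (8735.1744, -1227.128924), so ‖F‖₂ = 8820.9476.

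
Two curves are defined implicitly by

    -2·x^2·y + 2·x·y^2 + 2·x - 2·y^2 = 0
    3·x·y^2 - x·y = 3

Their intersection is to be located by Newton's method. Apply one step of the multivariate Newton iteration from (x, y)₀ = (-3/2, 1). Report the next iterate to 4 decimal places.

At (-3/2, 1): F = (-12.5000, -6.0000).
Jacobian J = [[-4·x·y + 2·y^2 + 2, -2·x^2 + 4·x·y - 4·y], [3·y^2 - y, 6·x·y - x]].
At the point, J = [[10.0000, -14.5000], [2.0000, -7.5000]] (det J = -46.0000).
Solving J·Δ = −F gives Δ = (0.1467, -0.7609).
Then the next iterate is (x, y)₁ = (-1.3533, 0.2391).

(-1.3533, 0.2391)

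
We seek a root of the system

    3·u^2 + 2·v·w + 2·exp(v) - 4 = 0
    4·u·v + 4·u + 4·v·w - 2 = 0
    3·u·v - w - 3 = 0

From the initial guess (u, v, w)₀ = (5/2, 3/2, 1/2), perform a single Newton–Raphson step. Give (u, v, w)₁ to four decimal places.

At (5/2, 3/2, 1/2): F = (25.213378, 26.0000, 7.7500).
Jacobian J = [[6·u, 2·w + 2·exp(v), 2·v], [4·v + 4, 4·u + 4·w, 4·v], [3·v, 3·u, -1]].
At the point, J = [[15.0000, 9.963378, 3.0000], [10.0000, 12.0000, 6.0000], [4.5000, 7.5000, -1.0000]] (det J = -423.355009).
Solving J·Δ = −F gives Δ = (-0.9657, -0.6451, -1.4337).
Then the next iterate is (u, v, w)₁ = (1.5343, 0.8549, -0.9337).

(1.5343, 0.8549, -0.9337)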